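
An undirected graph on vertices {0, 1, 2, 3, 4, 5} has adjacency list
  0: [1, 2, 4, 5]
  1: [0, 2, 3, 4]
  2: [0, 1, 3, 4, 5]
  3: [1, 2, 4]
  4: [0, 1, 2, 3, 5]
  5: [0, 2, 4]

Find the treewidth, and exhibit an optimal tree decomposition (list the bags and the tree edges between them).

The largest bag has 4 vertices, giving width 3; this decomposition certifies tw(G) ≤ 3. On the other hand G contains the 4-clique {0, 1, 2, 4}. A clique must lie in a single bag of any decomposition, so no decomposition can have width below 3. Combining the bounds, tw(G) = 3.

Treewidth 3.
One optimal decomposition is:
Bags: B1 = {1, 2, 3, 4}  B2 = {0, 1, 2, 4}  B3 = {0, 2, 4, 5}
Tree: B1–B2, B2–B3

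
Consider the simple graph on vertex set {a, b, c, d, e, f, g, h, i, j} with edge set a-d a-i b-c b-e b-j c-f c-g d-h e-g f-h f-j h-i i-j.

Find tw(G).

A width-2 tree decomposition is:
Bags: B1 = {a, d, h}  B2 = {a, h, i}  B3 = {f, h, i}  B4 = {f, i, j}  B5 = {c, f, j}  B6 = {b, c, j}  B7 = {b, c, g}  B8 = {b, e, g}
Tree: B1–B2, B2–B3, B3–B4, B4–B5, B5–B6, B6–B7, B7–B8
Every bag has size at most 3, so the width is 3 − 1 = 2 and tw(G) ≤ 2. The edges d–a–i–h–d form a cycle, so G is not a tree and its treewidth is at least 2. Combining the bounds, tw(G) = 2.

2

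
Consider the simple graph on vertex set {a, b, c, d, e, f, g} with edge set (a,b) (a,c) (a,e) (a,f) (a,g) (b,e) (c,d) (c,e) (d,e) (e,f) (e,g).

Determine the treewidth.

A width-2 tree decomposition is:
Bags: B1 = {a, e, f}  B2 = {a, e, g}  B3 = {a, c, e}  B4 = {c, d, e}  B5 = {a, b, e}
Tree: B1–B2, B2–B3, B3–B4, B3–B5
The largest bag has 3 vertices, giving width 2; this decomposition certifies tw(G) ≤ 2. On the other hand G contains the 3-clique {c, d, e}. A clique must lie in a single bag of any decomposition, so no decomposition can have width below 2. Therefore the treewidth is 2.

2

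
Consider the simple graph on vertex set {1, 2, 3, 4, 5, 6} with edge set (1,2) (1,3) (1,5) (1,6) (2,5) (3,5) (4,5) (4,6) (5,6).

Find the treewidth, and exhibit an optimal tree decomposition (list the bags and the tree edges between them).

Treewidth 2.
One optimal decomposition is:
Bags: B1 = {1, 3, 5}  B2 = {1, 5, 6}  B3 = {1, 2, 5}  B4 = {4, 5, 6}
Tree: B1–B2, B1–B3, B2–B4

Every bag has size at most 3, so the width is 3 − 1 = 2 and tw(G) ≤ 2. On the other hand G contains the 3-clique {1, 2, 5}. A clique must lie in a single bag of any decomposition, so no decomposition can have width below 2. Therefore the treewidth is 2.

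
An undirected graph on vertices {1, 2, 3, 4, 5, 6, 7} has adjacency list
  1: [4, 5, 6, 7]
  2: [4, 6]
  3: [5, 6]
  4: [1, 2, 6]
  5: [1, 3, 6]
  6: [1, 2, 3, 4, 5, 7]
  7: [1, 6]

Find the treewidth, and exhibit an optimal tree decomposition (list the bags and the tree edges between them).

Treewidth 2.
Bags: B1 = {1, 6, 7}  B2 = {1, 5, 6}  B3 = {3, 5, 6}  B4 = {1, 4, 6}  B5 = {2, 4, 6}
Tree: B1–B2, B2–B3, B2–B4, B4–B5

Every bag has size at most 3, so the width is 3 − 1 = 2 and tw(G) ≤ 2. For the lower bound, the 3 vertices {1, 4, 6} are pairwise adjacent, and any tree decomposition puts a clique entirely inside one bag — forcing width ≥ 2. Hence tw(G) = 2 exactly.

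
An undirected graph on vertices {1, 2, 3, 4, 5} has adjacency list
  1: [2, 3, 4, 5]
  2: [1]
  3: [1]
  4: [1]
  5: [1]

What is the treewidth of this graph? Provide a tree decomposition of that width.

Each bag holds 2 vertices, so the decomposition has width 1, which upper-bounds the treewidth. Since G has at least one edge (e.g. 1–2), it is not an edgeless graph, so tw(G) ≥ 1. Hence tw(G) = 1 exactly.

Treewidth 1.
One optimal decomposition is:
Bags: B1 = {1, 2}  B2 = {1, 3}  B3 = {1, 4}  B4 = {1, 5}
Tree: B1–B2, B2–B3, B3–B4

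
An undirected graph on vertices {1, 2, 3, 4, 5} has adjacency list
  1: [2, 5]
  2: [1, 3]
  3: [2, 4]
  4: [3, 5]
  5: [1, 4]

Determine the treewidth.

2

A width-2 tree decomposition is:
Bags: B1 = {3, 4, 5}  B2 = {1, 3, 5}  B3 = {1, 2, 3}
Tree: B1–B2, B2–B3
Every bag has size at most 3, so the width is 3 − 1 = 2 and tw(G) ≤ 2. For the lower bound, G contains the cycle 3–4–5–1–2–3, so G is not a forest; only forests have treewidth ≤ 1, hence tw(G) ≥ 2. Combining the bounds, tw(G) = 2.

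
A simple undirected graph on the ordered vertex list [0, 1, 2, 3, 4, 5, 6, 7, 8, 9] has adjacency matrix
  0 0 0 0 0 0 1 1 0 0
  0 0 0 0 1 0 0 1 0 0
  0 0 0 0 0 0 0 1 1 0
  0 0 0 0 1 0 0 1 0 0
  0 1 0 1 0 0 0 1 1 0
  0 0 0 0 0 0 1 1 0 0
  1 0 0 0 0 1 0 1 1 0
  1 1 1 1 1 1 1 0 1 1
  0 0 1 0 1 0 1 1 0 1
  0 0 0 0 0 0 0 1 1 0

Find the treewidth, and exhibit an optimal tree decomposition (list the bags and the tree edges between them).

The largest bag has 3 vertices, giving width 2; this decomposition certifies tw(G) ≤ 2. For the lower bound, the 3 vertices {0, 6, 7} are pairwise adjacent, and any tree decomposition puts a clique entirely inside one bag — forcing width ≥ 2. The upper and lower bounds meet at 2, so that is the treewidth.

Treewidth 2.
One such decomposition:
Bags: B1 = {1, 4, 7}  B2 = {3, 4, 7}  B3 = {4, 7, 8}  B4 = {6, 7, 8}  B5 = {2, 7, 8}  B6 = {5, 6, 7}  B7 = {0, 6, 7}  B8 = {7, 8, 9}
Tree: B1–B2, B2–B3, B3–B4, B3–B5, B4–B6, B6–B7, B3–B8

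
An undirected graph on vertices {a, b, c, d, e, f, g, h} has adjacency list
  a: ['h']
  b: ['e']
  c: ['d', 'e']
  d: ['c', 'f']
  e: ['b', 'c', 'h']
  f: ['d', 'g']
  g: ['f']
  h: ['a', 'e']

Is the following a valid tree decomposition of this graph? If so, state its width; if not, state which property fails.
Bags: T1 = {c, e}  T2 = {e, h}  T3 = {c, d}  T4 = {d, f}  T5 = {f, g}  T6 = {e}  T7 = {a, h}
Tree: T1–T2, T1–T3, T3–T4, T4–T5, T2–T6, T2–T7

No — vertex b appears in no bag.

A tree decomposition must satisfy three properties: every vertex lies in some bag; for every edge, both endpoints lie together in some bag; and for every vertex, the bags containing it form a connected subtree. Here vertex b appears in no bag, so the decomposition is invalid.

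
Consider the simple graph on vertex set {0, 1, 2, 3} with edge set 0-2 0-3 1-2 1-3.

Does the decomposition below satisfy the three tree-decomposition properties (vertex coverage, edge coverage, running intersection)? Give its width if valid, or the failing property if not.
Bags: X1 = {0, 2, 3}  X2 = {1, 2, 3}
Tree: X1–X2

Vertex coverage: the bags together contain {0, 1, 2, 3}, the full vertex set. Edge coverage: each edge of G has both endpoints in at least one bag. Running intersection: for every vertex, the bags containing it form a connected subtree. All three properties hold, so this is a valid tree decomposition of width max|bag| − 1 = 2, and hence tw(G) ≤ 2.

Yes; width 2.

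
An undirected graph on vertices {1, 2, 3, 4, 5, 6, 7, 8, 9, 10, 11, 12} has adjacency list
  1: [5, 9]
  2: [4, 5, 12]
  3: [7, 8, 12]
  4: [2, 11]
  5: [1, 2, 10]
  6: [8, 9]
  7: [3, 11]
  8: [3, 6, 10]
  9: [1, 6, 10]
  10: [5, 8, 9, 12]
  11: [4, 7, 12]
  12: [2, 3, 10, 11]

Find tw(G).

3

A width-3 tree decomposition is:
Bags: B1 = {1, 6, 8, 9}  B2 = {1, 8, 9, 10}  B3 = {1, 5, 8, 10}  B4 = {3, 5, 8, 10}  B5 = {3, 5, 10, 12}  B6 = {2, 3, 5, 12}  B7 = {2, 3, 7, 12}  B8 = {2, 7, 11, 12}  B9 = {2, 4, 7, 11}
Tree: B1–B2, B2–B3, B3–B4, B4–B5, B5–B6, B6–B7, B7–B8, B8–B9
The largest bag has 4 vertices, giving width 3; this decomposition certifies tw(G) ≤ 3. For the lower bound: the 4 vertex sets {1,6,9}, {8}, {10}, {2,3,5,12} are disjoint, each induces a connected subgraph, and every pair is joined by at least one edge of G. Contracting each set to a single vertex therefore yields K_{4} as a minor, and since treewidth is minor-monotone, tw(G) ≥ tw(K_{4}) = 3. Combining the bounds, tw(G) = 3.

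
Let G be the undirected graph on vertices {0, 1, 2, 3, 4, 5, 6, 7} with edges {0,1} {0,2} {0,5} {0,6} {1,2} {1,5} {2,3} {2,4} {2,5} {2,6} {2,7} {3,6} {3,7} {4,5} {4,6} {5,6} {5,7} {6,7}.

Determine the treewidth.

A width-3 tree decomposition is:
Bags: B1 = {2, 5, 6, 7}  B2 = {0, 2, 5, 6}  B3 = {2, 4, 5, 6}  B4 = {2, 3, 6, 7}  B5 = {0, 1, 2, 5}
Tree: B1–B2, B2–B3, B1–B4, B2–B5
Every bag has size at most 4, so the width is 4 − 1 = 3 and tw(G) ≤ 3. On the other hand G contains the 4-clique {2, 3, 6, 7}. A clique must lie in a single bag of any decomposition, so no decomposition can have width below 3. Therefore the treewidth is 3.

3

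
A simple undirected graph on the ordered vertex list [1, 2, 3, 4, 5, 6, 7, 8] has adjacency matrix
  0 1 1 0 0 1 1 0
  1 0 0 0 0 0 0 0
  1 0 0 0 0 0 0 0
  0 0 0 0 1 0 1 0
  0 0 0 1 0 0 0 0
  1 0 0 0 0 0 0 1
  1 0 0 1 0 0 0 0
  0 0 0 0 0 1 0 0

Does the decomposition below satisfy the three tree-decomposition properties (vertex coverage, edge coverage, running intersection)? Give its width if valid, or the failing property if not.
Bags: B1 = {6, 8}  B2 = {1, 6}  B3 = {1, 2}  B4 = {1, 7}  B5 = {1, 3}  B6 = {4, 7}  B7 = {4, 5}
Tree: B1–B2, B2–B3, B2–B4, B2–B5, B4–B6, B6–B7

Yes; width 1.

Checking the three conditions: (i) the bags cover all of {1, 2, 3, 4, 5, 6, 7, 8}; (ii) for each edge, some bag contains both endpoints; (iii) the bags containing any fixed vertex form a subtree. All hold, so the decomposition is valid with width 2 − 1 = 1.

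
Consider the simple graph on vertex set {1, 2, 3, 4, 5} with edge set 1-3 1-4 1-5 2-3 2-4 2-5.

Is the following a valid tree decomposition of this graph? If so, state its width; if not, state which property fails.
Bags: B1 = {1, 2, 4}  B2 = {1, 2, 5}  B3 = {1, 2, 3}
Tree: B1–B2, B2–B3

Yes; width 2.

Checking the three conditions: (i) the bags cover all of {1, 2, 3, 4, 5}; (ii) for each edge, some bag contains both endpoints; (iii) the bags containing any fixed vertex form a subtree. All hold, so the decomposition is valid with width 3 − 1 = 2.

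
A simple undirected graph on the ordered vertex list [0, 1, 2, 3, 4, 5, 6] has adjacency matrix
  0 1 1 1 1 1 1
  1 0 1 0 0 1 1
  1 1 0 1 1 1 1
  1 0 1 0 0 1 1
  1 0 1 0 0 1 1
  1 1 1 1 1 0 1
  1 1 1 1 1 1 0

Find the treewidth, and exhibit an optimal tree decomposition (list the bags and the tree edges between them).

Treewidth 4.
One such decomposition:
Bags: B1 = {0, 1, 2, 5, 6}  B2 = {0, 2, 4, 5, 6}  B3 = {0, 2, 3, 5, 6}
Tree: B1–B2, B2–B3

Each bag holds 5 vertices, so the decomposition has width 4, which upper-bounds the treewidth. Conversely, {0, 1, 2, 5, 6} is a clique of size 5, and the vertices of any clique must share a bag in every tree decomposition; so some bag has ≥ 5 vertices and tw(G) ≥ 4. Therefore the treewidth is 4.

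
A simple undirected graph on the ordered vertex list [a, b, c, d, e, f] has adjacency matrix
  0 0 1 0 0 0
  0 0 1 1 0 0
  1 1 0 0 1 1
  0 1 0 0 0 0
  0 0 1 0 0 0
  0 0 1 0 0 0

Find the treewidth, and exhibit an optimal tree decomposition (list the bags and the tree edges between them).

Every bag has size at most 2, so the width is 2 − 1 = 1 and tw(G) ≤ 1. G has an edge, so its treewidth is at least 1. Therefore the treewidth is 1.

Treewidth 1.
One such decomposition:
Bags: B1 = {a, c}  B2 = {c, e}  B3 = {b, c}  B4 = {b, d}  B5 = {c, f}
Tree: B1–B2, B2–B3, B3–B4, B2–B5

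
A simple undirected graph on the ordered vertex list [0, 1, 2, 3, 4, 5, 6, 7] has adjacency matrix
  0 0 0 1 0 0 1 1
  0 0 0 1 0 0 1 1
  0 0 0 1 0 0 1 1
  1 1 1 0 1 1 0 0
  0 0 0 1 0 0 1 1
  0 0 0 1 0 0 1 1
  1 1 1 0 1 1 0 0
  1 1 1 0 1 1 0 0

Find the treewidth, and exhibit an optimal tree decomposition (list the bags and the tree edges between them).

Every bag has size at most 4, so the width is 4 − 1 = 3 and tw(G) ≤ 3. For the lower bound: the 4 vertex sets {0,3}, {4,7}, {6}, {5} are disjoint, each induces a connected subgraph, and every pair is joined by at least one edge of G. Contracting each set to a single vertex therefore yields K_{4} as a minor, and since treewidth is minor-monotone, tw(G) ≥ tw(K_{4}) = 3. Therefore the treewidth is 3.

Treewidth 3.
One optimal decomposition is:
Bags: B1 = {0, 3, 6, 7}  B2 = {3, 4, 6, 7}  B3 = {3, 5, 6, 7}  B4 = {2, 3, 6, 7}  B5 = {1, 3, 6, 7}
Tree: B1–B2, B2–B3, B3–B4, B4–B5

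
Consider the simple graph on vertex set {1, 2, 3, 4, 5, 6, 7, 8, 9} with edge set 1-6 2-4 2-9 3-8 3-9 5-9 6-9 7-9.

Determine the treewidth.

A width-1 tree decomposition is:
Bags: B1 = {2, 9}  B2 = {3, 9}  B3 = {6, 9}  B4 = {5, 9}  B5 = {3, 8}  B6 = {7, 9}  B7 = {2, 4}  B8 = {1, 6}
Tree: B1–B2, B1–B3, B1–B4, B2–B5, B4–B6, B1–B7, B3–B8
Every bag has size at most 2, so the width is 2 − 1 = 1 and tw(G) ≤ 1. Since G has at least one edge (e.g. 9–2), it is not an edgeless graph, so tw(G) ≥ 1. Combining the bounds, tw(G) = 1.

1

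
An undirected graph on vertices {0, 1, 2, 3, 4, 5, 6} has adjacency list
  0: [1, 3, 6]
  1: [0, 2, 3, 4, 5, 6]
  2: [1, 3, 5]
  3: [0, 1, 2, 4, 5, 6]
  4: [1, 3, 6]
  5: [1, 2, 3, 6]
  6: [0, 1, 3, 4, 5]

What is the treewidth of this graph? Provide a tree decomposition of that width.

Treewidth 3.
One optimal decomposition is:
Bags: B1 = {1, 3, 5, 6}  B2 = {0, 1, 3, 6}  B3 = {1, 3, 4, 6}  B4 = {1, 2, 3, 5}
Tree: B1–B2, B2–B3, B1–B4

The largest bag has 4 vertices, giving width 3; this decomposition certifies tw(G) ≤ 3. For the lower bound, the 4 vertices {1, 2, 3, 5} are pairwise adjacent, and any tree decomposition puts a clique entirely inside one bag — forcing width ≥ 3. Combining the bounds, tw(G) = 3.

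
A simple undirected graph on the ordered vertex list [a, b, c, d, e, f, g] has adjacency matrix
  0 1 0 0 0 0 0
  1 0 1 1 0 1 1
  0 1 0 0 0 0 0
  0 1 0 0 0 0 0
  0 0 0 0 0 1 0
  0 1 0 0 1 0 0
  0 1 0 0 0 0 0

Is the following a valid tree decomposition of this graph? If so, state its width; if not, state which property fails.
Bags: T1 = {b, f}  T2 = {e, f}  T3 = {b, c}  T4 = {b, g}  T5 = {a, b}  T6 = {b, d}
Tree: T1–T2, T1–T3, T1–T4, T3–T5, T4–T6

Yes; width 1.

Checking the three conditions: (i) the bags cover all of {a, b, c, d, e, f, g}; (ii) for each edge, some bag contains both endpoints; (iii) the bags containing any fixed vertex form a subtree. All hold, so the decomposition is valid with width 2 − 1 = 1.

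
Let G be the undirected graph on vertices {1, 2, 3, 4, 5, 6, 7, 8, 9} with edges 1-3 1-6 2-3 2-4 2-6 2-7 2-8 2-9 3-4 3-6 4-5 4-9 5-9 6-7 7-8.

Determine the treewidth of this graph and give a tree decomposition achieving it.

Each bag holds 3 vertices, so the decomposition has width 2, which upper-bounds the treewidth. Conversely, {1, 3, 6} is a clique of size 3, and the vertices of any clique must share a bag in every tree decomposition; so some bag has ≥ 3 vertices and tw(G) ≥ 2. Therefore the treewidth is 2.

Treewidth 2.
One such decomposition:
Bags: B1 = {2, 3, 6}  B2 = {2, 3, 4}  B3 = {1, 3, 6}  B4 = {2, 6, 7}  B5 = {2, 7, 8}  B6 = {2, 4, 9}  B7 = {4, 5, 9}
Tree: B1–B2, B1–B3, B1–B4, B4–B5, B2–B6, B6–B7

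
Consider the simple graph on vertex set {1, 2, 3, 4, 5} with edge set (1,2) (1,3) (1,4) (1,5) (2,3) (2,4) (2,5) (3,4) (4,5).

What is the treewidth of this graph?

3

A width-3 tree decomposition is:
Bags: B1 = {1, 2, 3, 4}  B2 = {1, 2, 4, 5}
Tree: B1–B2
The largest bag has 4 vertices, giving width 3; this decomposition certifies tw(G) ≤ 3. Conversely, {1, 2, 3, 4} is a clique of size 4, and the vertices of any clique must share a bag in every tree decomposition; so some bag has ≥ 4 vertices and tw(G) ≥ 3. Combining the bounds, tw(G) = 3.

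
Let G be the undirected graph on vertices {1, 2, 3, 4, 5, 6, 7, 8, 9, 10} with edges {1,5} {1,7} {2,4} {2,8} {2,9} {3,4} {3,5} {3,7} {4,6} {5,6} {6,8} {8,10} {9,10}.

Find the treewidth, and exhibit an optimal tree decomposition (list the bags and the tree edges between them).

Treewidth 2.
Bags: B1 = {1, 3, 7}  B2 = {1, 3, 5}  B3 = {3, 4, 5}  B4 = {4, 5, 6}  B5 = {2, 4, 6}  B6 = {2, 6, 8}  B7 = {2, 8, 9}  B8 = {8, 9, 10}
Tree: B1–B2, B2–B3, B3–B4, B4–B5, B5–B6, B6–B7, B7–B8

Every bag has size at most 3, so the width is 3 − 1 = 2 and tw(G) ≤ 2. Since 7–1–5–3–7 is a cycle in G, G is not acyclic. Forests are exactly the graphs of treewidth ≤ 1, so tw(G) ≥ 2. The upper and lower bounds meet at 2, so that is the treewidth.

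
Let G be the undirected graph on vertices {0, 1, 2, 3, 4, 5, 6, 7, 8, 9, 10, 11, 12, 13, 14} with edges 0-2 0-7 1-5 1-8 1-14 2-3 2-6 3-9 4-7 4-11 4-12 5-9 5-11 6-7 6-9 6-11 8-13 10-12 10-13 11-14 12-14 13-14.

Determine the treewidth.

3

A width-3 tree decomposition is:
Bags: B1 = {8, 10, 12, 13}  B2 = {8, 12, 13, 14}  B3 = {1, 8, 12, 14}  B4 = {1, 4, 12, 14}  B5 = {1, 4, 11, 14}  B6 = {1, 4, 5, 11}  B7 = {4, 5, 7, 11}  B8 = {5, 6, 7, 11}  B9 = {5, 6, 7, 9}  B10 = {0, 6, 7, 9}  B11 = {0, 2, 6, 9}  B12 = {0, 2, 3, 9}
Tree: B1–B2, B2–B3, B3–B4, B4–B5, B5–B6, B6–B7, B7–B8, B8–B9, B9–B10, B10–B11, B11–B12
Each bag holds 4 vertices, so the decomposition has width 3, which upper-bounds the treewidth. For the lower bound: the 4 vertex sets {8,10,13}, {12}, {14}, {1,4,5,11} are disjoint, each induces a connected subgraph, and every pair is joined by at least one edge of G. Contracting each set to a single vertex therefore yields K_{4} as a minor, and since treewidth is minor-monotone, tw(G) ≥ tw(K_{4}) = 3. Hence tw(G) = 3 exactly.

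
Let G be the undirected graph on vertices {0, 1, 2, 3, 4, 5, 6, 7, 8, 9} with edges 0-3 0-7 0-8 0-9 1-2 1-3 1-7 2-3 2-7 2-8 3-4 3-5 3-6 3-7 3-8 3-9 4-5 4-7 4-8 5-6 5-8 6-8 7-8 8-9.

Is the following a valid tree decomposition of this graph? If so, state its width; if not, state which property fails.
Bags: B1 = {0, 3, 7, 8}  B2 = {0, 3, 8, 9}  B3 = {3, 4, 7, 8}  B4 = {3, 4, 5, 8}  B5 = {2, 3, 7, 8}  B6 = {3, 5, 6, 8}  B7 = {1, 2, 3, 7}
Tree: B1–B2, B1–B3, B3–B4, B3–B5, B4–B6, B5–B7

Checking the three conditions: (i) the bags cover all of {0, 1, 2, 3, 4, 5, 6, 7, 8, 9}; (ii) for each edge, some bag contains both endpoints; (iii) the bags containing any fixed vertex form a subtree. All hold, so the decomposition is valid with width 4 − 1 = 3.

Yes; width 3.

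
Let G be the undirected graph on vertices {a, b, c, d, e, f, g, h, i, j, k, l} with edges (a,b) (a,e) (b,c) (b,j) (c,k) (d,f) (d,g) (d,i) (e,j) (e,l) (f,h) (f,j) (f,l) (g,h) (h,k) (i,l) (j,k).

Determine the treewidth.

A width-3 tree decomposition is:
Bags: B1 = {d, g, h, i}  B2 = {d, f, h, i}  B3 = {f, h, i, l}  B4 = {f, h, k, l}  B5 = {f, j, k, l}  B6 = {e, j, k, l}  B7 = {c, e, j, k}  B8 = {b, c, e, j}  B9 = {a, b, c, e}
Tree: B1–B2, B2–B3, B3–B4, B4–B5, B5–B6, B6–B7, B7–B8, B8–B9
Every bag has size at most 4, so the width is 4 − 1 = 3 and tw(G) ≤ 3. For the lower bound: the 4 vertex sets {d,g,i}, {h}, {f}, {e,j,k,l} are disjoint, each induces a connected subgraph, and every pair is joined by at least one edge of G. Contracting each set to a single vertex therefore yields K_{4} as a minor, and since treewidth is minor-monotone, tw(G) ≥ tw(K_{4}) = 3. Hence tw(G) = 3 exactly.

3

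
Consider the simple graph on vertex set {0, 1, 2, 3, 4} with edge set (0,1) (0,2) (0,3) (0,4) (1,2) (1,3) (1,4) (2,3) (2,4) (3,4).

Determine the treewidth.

A width-4 tree decomposition is:
Bags: B1 = {0, 1, 2, 3, 4}
Tree: (single bag)
A single bag containing all 5 vertices is trivially a valid decomposition of width 4. On the other hand G contains the 5-clique {0, 1, 2, 3, 4}. A clique must lie in a single bag of any decomposition, so no decomposition can have width below 4. Therefore the treewidth is 4.

4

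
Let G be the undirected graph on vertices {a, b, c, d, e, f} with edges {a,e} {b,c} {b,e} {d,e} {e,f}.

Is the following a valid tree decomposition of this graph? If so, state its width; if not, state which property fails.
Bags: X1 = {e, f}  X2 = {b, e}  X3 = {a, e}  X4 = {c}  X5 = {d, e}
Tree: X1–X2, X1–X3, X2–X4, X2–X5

No — edge (b,c) lies in no bag.

A tree decomposition must satisfy three properties: every vertex lies in some bag; for every edge, both endpoints lie together in some bag; and for every vertex, the bags containing it form a connected subtree. Here edge (b,c) lies in no bag, so the decomposition is invalid.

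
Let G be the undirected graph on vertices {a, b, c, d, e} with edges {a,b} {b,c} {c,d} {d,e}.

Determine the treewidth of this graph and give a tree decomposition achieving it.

Each bag holds 2 vertices, so the decomposition has width 1, which upper-bounds the treewidth. G has an edge, so its treewidth is at least 1. Combining the bounds, tw(G) = 1.

Treewidth 1.
One such decomposition:
Bags: B1 = {c, d}  B2 = {d, e}  B3 = {b, c}  B4 = {a, b}
Tree: B1–B2, B1–B3, B3–B4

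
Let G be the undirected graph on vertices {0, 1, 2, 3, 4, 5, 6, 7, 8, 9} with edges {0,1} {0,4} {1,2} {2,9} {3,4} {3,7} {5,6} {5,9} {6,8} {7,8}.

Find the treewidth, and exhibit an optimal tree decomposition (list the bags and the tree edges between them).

Treewidth 2.
One such decomposition:
Bags: B1 = {1, 2, 9}  B2 = {1, 5, 9}  B3 = {1, 5, 6}  B4 = {1, 6, 8}  B5 = {1, 7, 8}  B6 = {1, 3, 7}  B7 = {1, 3, 4}  B8 = {0, 1, 4}
Tree: B1–B2, B2–B3, B3–B4, B4–B5, B5–B6, B6–B7, B7–B8

Every bag has size at most 3, so the width is 3 − 1 = 2 and tw(G) ≤ 2. The edges 1–2–9–5–6–8–7–3–4–0–1 form a cycle, so G is not a tree and its treewidth is at least 2. Therefore the treewidth is 2.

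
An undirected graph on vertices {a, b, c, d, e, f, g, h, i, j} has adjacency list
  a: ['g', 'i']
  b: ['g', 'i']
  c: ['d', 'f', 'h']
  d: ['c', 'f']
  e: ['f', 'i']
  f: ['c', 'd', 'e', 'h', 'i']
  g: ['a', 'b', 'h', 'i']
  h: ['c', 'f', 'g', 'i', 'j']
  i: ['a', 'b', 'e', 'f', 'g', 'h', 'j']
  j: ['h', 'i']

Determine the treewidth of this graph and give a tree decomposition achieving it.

Treewidth 2.
One such decomposition:
Bags: B1 = {h, i, j}  B2 = {f, h, i}  B3 = {g, h, i}  B4 = {c, f, h}  B5 = {a, g, i}  B6 = {e, f, i}  B7 = {c, d, f}  B8 = {b, g, i}
Tree: B1–B2, B2–B3, B2–B4, B3–B5, B2–B6, B4–B7, B3–B8

Each bag holds 3 vertices, so the decomposition has width 2, which upper-bounds the treewidth. For the lower bound, the 3 vertices {c, d, f} are pairwise adjacent, and any tree decomposition puts a clique entirely inside one bag — forcing width ≥ 2. The upper and lower bounds meet at 2, so that is the treewidth.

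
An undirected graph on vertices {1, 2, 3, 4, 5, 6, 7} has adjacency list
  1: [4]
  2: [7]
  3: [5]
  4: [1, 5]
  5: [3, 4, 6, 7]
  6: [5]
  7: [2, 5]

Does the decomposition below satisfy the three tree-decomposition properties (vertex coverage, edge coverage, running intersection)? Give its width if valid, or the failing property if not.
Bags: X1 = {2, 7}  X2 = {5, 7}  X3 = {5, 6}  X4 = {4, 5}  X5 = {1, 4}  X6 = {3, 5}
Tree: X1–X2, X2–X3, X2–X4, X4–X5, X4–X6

Yes; width 1.

Checking the three conditions: (i) the bags cover all of {1, 2, 3, 4, 5, 6, 7}; (ii) for each edge, some bag contains both endpoints; (iii) the bags containing any fixed vertex form a subtree. All hold, so the decomposition is valid with width 2 − 1 = 1.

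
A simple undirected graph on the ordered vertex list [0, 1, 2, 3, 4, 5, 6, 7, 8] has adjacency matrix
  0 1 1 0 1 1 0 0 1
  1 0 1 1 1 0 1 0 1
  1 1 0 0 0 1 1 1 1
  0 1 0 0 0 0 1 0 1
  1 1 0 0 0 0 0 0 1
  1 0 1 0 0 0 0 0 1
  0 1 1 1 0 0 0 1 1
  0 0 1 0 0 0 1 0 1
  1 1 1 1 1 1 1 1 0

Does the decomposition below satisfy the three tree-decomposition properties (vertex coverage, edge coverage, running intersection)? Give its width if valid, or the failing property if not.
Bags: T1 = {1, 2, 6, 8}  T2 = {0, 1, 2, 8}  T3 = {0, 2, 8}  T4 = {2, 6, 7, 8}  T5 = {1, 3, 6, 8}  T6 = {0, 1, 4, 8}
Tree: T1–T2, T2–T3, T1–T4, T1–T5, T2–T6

A tree decomposition must satisfy three properties: every vertex lies in some bag; for every edge, both endpoints lie together in some bag; and for every vertex, the bags containing it form a connected subtree. Here vertex 5 appears in no bag, so the decomposition is invalid.

No — vertex 5 appears in no bag.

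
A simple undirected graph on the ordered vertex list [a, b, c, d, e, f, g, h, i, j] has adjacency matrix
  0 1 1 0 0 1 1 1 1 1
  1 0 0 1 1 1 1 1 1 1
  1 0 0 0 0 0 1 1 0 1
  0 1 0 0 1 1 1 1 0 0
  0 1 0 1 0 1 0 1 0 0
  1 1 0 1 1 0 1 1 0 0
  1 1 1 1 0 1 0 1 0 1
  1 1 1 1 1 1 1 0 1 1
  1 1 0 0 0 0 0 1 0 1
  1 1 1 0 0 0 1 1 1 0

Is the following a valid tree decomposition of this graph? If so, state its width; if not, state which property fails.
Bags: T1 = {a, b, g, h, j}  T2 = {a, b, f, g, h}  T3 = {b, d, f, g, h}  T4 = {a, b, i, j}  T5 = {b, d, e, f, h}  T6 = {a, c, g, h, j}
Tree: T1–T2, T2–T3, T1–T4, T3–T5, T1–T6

No — edge (h,i) lies in no bag.

A tree decomposition must satisfy three properties: every vertex lies in some bag; for every edge, both endpoints lie together in some bag; and for every vertex, the bags containing it form a connected subtree. Here edge (h,i) lies in no bag, so the decomposition is invalid.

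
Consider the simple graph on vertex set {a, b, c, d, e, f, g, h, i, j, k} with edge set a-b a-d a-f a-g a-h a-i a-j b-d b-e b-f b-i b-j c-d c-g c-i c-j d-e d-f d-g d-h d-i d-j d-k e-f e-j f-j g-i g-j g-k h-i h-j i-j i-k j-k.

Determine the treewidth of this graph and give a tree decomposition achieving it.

Treewidth 4.
Bags: B1 = {a, d, g, i, j}  B2 = {a, b, d, i, j}  B3 = {a, b, d, f, j}  B4 = {d, g, i, j, k}  B5 = {b, d, e, f, j}  B6 = {a, d, h, i, j}  B7 = {c, d, g, i, j}
Tree: B1–B2, B2–B3, B1–B4, B3–B5, B2–B6, B4–B7

Every bag has size at most 5, so the width is 5 − 1 = 4 and tw(G) ≤ 4. On the other hand G contains the 5-clique {b, d, e, f, j}. A clique must lie in a single bag of any decomposition, so no decomposition can have width below 4. Hence tw(G) = 4 exactly.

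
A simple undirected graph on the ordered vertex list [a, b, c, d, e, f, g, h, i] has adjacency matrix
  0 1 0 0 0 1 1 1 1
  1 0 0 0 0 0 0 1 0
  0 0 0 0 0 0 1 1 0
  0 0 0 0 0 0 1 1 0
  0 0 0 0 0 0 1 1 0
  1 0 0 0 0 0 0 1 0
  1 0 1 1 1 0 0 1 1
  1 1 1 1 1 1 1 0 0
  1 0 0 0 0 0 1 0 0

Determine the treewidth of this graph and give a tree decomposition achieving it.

Every bag has size at most 3, so the width is 3 − 1 = 2 and tw(G) ≤ 2. Conversely, {d, g, h} is a clique of size 3, and the vertices of any clique must share a bag in every tree decomposition; so some bag has ≥ 3 vertices and tw(G) ≥ 2. Therefore the treewidth is 2.

Treewidth 2.
Bags: B1 = {d, g, h}  B2 = {e, g, h}  B3 = {a, g, h}  B4 = {a, g, i}  B5 = {c, g, h}  B6 = {a, f, h}  B7 = {a, b, h}
Tree: B1–B2, B1–B3, B3–B4, B2–B5, B3–B6, B3–B7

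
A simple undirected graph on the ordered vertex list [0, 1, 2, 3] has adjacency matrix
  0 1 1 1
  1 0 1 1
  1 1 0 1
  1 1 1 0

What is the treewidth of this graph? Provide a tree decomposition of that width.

Treewidth 3.
One optimal decomposition is:
Bags: B1 = {0, 1, 2, 3}
Tree: (single bag)

With just one bag of size 4, the width is 4 − 1 = 3, so tw(G) ≤ 3. For the lower bound, the 4 vertices {0, 1, 2, 3} are pairwise adjacent, and any tree decomposition puts a clique entirely inside one bag — forcing width ≥ 3. The upper and lower bounds meet at 3, so that is the treewidth.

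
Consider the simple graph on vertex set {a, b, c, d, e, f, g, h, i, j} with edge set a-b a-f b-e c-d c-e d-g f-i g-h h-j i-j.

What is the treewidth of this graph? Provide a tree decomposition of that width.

Treewidth 2.
One such decomposition:
Bags: B1 = {h, i, j}  B2 = {g, h, i}  B3 = {d, g, i}  B4 = {c, d, i}  B5 = {c, e, i}  B6 = {b, e, i}  B7 = {a, b, i}  B8 = {a, f, i}
Tree: B1–B2, B2–B3, B3–B4, B4–B5, B5–B6, B6–B7, B7–B8

Each bag holds 3 vertices, so the decomposition has width 2, which upper-bounds the treewidth. For the lower bound, G contains the cycle i–j–h–g–d–c–e–b–a–f–i, so G is not a forest; only forests have treewidth ≤ 1, hence tw(G) ≥ 2. Combining the bounds, tw(G) = 2.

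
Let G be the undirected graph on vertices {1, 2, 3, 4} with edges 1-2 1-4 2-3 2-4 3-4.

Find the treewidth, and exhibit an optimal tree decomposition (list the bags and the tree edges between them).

Treewidth 2.
One such decomposition:
Bags: B1 = {2, 3, 4}  B2 = {1, 2, 4}
Tree: B1–B2

Every bag has size at most 3, so the width is 3 − 1 = 2 and tw(G) ≤ 2. For the lower bound, the 3 vertices {1, 2, 4} are pairwise adjacent, and any tree decomposition puts a clique entirely inside one bag — forcing width ≥ 2. Therefore the treewidth is 2.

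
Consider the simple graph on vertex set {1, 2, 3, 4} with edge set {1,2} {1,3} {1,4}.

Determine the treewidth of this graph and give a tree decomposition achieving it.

The largest bag has 2 vertices, giving width 1; this decomposition certifies tw(G) ≤ 1. Any graph with an edge has treewidth ≥ 1, and G has the edge 1–2. Combining the bounds, tw(G) = 1.

Treewidth 1.
One optimal decomposition is:
Bags: B1 = {1, 2}  B2 = {1, 3}  B3 = {1, 4}
Tree: B1–B2, B2–B3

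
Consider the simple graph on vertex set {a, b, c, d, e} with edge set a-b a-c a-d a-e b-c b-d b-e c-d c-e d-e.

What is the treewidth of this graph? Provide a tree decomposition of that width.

With just one bag of size 5, the width is 5 − 1 = 4, so tw(G) ≤ 4. For the lower bound, the 5 vertices {a, b, c, d, e} are pairwise adjacent, and any tree decomposition puts a clique entirely inside one bag — forcing width ≥ 4. Combining the bounds, tw(G) = 4.

Treewidth 4.
Bags: B1 = {a, b, c, d, e}
Tree: (single bag)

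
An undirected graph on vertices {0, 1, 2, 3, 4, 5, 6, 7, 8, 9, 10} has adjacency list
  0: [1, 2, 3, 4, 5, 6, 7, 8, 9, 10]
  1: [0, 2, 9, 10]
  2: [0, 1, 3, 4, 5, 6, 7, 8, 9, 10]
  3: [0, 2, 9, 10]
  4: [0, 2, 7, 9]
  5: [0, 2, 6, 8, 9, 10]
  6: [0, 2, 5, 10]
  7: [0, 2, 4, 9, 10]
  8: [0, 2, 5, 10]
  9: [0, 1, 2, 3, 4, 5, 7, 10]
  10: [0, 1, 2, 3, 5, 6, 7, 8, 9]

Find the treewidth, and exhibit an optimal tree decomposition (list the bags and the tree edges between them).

Every bag has size at most 5, so the width is 5 − 1 = 4 and tw(G) ≤ 4. On the other hand G contains the 5-clique {0, 2, 5, 8, 10}. A clique must lie in a single bag of any decomposition, so no decomposition can have width below 4. The upper and lower bounds meet at 4, so that is the treewidth.

Treewidth 4.
One such decomposition:
Bags: B1 = {0, 2, 5, 9, 10}  B2 = {0, 2, 7, 9, 10}  B3 = {0, 2, 5, 8, 10}  B4 = {0, 2, 5, 6, 10}  B5 = {0, 2, 3, 9, 10}  B6 = {0, 1, 2, 9, 10}  B7 = {0, 2, 4, 7, 9}
Tree: B1–B2, B1–B3, B1–B4, B1–B5, B1–B6, B2–B7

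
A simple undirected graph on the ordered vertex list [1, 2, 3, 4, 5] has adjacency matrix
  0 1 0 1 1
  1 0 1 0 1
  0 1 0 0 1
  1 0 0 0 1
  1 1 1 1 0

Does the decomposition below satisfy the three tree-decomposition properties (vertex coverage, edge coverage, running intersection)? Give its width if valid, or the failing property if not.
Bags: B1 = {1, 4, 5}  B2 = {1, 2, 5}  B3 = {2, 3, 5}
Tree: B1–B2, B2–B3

Yes; width 2.

Checking the three conditions: (i) the bags cover all of {1, 2, 3, 4, 5}; (ii) for each edge, some bag contains both endpoints; (iii) the bags containing any fixed vertex form a subtree. All hold, so the decomposition is valid with width 3 − 1 = 2.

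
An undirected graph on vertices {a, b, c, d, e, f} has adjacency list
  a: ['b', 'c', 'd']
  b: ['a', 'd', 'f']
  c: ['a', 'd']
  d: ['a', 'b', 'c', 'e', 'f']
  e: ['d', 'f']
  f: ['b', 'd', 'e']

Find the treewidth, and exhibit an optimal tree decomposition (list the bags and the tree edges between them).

Each bag holds 3 vertices, so the decomposition has width 2, which upper-bounds the treewidth. On the other hand G contains the 3-clique {a, c, d}. A clique must lie in a single bag of any decomposition, so no decomposition can have width below 2. Therefore the treewidth is 2.

Treewidth 2.
One optimal decomposition is:
Bags: B1 = {b, d, f}  B2 = {d, e, f}  B3 = {a, b, d}  B4 = {a, c, d}
Tree: B1–B2, B1–B3, B3–B4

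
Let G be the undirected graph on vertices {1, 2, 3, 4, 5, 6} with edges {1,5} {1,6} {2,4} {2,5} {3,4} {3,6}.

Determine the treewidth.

A width-2 tree decomposition is:
Bags: B1 = {2, 3, 4}  B2 = {2, 3, 6}  B3 = {1, 2, 6}  B4 = {1, 2, 5}
Tree: B1–B2, B2–B3, B3–B4
Every bag has size at most 3, so the width is 3 − 1 = 2 and tw(G) ≤ 2. The edges 2–4–3–6–1–5–2 form a cycle, so G is not a tree and its treewidth is at least 2. Hence tw(G) = 2 exactly.

2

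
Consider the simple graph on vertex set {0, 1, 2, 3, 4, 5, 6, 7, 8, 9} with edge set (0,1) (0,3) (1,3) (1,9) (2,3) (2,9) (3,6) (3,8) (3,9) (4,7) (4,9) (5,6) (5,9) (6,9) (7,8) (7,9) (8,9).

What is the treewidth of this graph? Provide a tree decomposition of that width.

Treewidth 2.
One optimal decomposition is:
Bags: B1 = {3, 6, 9}  B2 = {2, 3, 9}  B3 = {3, 8, 9}  B4 = {7, 8, 9}  B5 = {4, 7, 9}  B6 = {1, 3, 9}  B7 = {5, 6, 9}  B8 = {0, 1, 3}
Tree: B1–B2, B1–B3, B3–B4, B4–B5, B2–B6, B1–B7, B6–B8

Each bag holds 3 vertices, so the decomposition has width 2, which upper-bounds the treewidth. Conversely, {0, 1, 3} is a clique of size 3, and the vertices of any clique must share a bag in every tree decomposition; so some bag has ≥ 3 vertices and tw(G) ≥ 2. Combining the bounds, tw(G) = 2.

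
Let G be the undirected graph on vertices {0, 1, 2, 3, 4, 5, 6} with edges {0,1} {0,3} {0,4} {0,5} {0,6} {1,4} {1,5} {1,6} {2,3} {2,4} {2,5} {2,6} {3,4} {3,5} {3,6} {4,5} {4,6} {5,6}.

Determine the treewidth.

4

A width-4 tree decomposition is:
Bags: B1 = {0, 3, 4, 5, 6}  B2 = {2, 3, 4, 5, 6}  B3 = {0, 1, 4, 5, 6}
Tree: B1–B2, B1–B3
The largest bag has 5 vertices, giving width 4; this decomposition certifies tw(G) ≤ 4. Conversely, {0, 1, 4, 5, 6} is a clique of size 5, and the vertices of any clique must share a bag in every tree decomposition; so some bag has ≥ 5 vertices and tw(G) ≥ 4. Therefore the treewidth is 4.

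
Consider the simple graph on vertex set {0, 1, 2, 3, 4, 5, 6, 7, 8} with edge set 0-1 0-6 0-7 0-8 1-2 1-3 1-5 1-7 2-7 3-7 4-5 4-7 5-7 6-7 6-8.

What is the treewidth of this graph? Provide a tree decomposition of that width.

Treewidth 2.
One such decomposition:
Bags: B1 = {0, 1, 7}  B2 = {0, 6, 7}  B3 = {1, 2, 7}  B4 = {0, 6, 8}  B5 = {1, 5, 7}  B6 = {4, 5, 7}  B7 = {1, 3, 7}
Tree: B1–B2, B1–B3, B2–B4, B3–B5, B5–B6, B5–B7

Each bag holds 3 vertices, so the decomposition has width 2, which upper-bounds the treewidth. Conversely, {0, 6, 8} is a clique of size 3, and the vertices of any clique must share a bag in every tree decomposition; so some bag has ≥ 3 vertices and tw(G) ≥ 2. Hence tw(G) = 2 exactly.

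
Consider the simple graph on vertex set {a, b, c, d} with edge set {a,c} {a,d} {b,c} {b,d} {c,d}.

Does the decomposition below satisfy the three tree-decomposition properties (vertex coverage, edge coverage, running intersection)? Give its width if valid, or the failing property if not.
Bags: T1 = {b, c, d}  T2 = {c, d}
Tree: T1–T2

No — vertex a appears in no bag.

A tree decomposition must satisfy three properties: every vertex lies in some bag; for every edge, both endpoints lie together in some bag; and for every vertex, the bags containing it form a connected subtree. Here vertex a appears in no bag, so the decomposition is invalid.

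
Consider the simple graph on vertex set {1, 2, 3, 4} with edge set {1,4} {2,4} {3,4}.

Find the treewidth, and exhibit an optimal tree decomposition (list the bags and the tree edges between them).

Each bag holds 2 vertices, so the decomposition has width 1, which upper-bounds the treewidth. G has an edge, so its treewidth is at least 1. The upper and lower bounds meet at 1, so that is the treewidth.

Treewidth 1.
One such decomposition:
Bags: B1 = {3, 4}  B2 = {2, 4}  B3 = {1, 4}
Tree: B1–B2, B1–B3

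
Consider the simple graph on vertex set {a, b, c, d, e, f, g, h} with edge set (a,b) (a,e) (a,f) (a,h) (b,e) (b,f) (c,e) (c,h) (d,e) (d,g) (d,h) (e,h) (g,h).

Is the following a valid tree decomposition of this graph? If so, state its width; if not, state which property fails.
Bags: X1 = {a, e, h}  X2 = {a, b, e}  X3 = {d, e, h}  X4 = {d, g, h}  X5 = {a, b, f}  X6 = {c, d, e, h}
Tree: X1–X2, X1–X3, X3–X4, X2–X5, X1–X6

A tree decomposition must satisfy three properties: every vertex lies in some bag; for every edge, both endpoints lie together in some bag; and for every vertex, the bags containing it form a connected subtree. Here bags containing vertex d are not connected in the tree, so the decomposition is invalid.

No — bags containing vertex d are not connected in the tree.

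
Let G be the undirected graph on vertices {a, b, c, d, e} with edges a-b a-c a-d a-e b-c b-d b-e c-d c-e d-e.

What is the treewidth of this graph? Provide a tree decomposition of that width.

With just one bag of size 5, the width is 5 − 1 = 4, so tw(G) ≤ 4. For the lower bound, the 5 vertices {a, b, c, d, e} are pairwise adjacent, and any tree decomposition puts a clique entirely inside one bag — forcing width ≥ 4. Therefore the treewidth is 4.

Treewidth 4.
One optimal decomposition is:
Bags: B1 = {a, b, c, d, e}
Tree: (single bag)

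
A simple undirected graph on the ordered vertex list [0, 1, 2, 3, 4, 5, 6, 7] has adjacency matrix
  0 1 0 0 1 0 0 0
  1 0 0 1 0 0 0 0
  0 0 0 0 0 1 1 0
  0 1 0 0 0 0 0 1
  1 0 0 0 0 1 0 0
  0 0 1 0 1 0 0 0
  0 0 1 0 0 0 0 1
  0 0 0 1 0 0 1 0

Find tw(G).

2

A width-2 tree decomposition is:
Bags: B1 = {1, 3, 7}  B2 = {0, 1, 7}  B3 = {0, 4, 7}  B4 = {4, 5, 7}  B5 = {2, 5, 7}  B6 = {2, 6, 7}
Tree: B1–B2, B2–B3, B3–B4, B4–B5, B5–B6
The largest bag has 3 vertices, giving width 2; this decomposition certifies tw(G) ≤ 2. The edges 7–3–1–0–4–5–2–6–7 form a cycle, so G is not a tree and its treewidth is at least 2. The upper and lower bounds meet at 2, so that is the treewidth.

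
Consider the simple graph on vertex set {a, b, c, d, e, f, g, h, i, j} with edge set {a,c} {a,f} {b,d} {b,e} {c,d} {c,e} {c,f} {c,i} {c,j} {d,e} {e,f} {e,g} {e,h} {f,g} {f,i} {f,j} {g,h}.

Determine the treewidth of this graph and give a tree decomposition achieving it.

Treewidth 2.
One optimal decomposition is:
Bags: B1 = {c, f, i}  B2 = {c, e, f}  B3 = {e, f, g}  B4 = {c, d, e}  B5 = {c, f, j}  B6 = {e, g, h}  B7 = {b, d, e}  B8 = {a, c, f}
Tree: B1–B2, B2–B3, B2–B4, B2–B5, B3–B6, B4–B7, B5–B8

Every bag has size at most 3, so the width is 3 − 1 = 2 and tw(G) ≤ 2. For the lower bound, the 3 vertices {c, d, e} are pairwise adjacent, and any tree decomposition puts a clique entirely inside one bag — forcing width ≥ 2. Hence tw(G) = 2 exactly.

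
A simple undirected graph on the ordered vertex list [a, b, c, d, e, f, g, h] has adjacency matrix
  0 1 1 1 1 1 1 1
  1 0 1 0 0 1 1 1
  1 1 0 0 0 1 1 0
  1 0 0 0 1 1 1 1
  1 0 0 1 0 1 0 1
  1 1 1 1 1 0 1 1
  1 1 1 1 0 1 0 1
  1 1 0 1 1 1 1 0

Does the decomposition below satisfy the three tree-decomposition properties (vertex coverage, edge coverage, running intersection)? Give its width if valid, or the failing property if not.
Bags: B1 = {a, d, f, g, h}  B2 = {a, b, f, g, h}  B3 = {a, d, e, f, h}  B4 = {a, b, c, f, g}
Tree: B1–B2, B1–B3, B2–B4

Yes; width 4.

Checking the three conditions: (i) the bags cover all of {a, b, c, d, e, f, g, h}; (ii) for each edge, some bag contains both endpoints; (iii) the bags containing any fixed vertex form a subtree. All hold, so the decomposition is valid with width 5 − 1 = 4.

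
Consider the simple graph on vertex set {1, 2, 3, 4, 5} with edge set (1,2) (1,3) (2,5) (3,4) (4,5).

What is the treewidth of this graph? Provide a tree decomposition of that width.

Every bag has size at most 3, so the width is 3 − 1 = 2 and tw(G) ≤ 2. Since 3–1–2–5–4–3 is a cycle in G, G is not acyclic. Forests are exactly the graphs of treewidth ≤ 1, so tw(G) ≥ 2. Combining the bounds, tw(G) = 2.

Treewidth 2.
One optimal decomposition is:
Bags: B1 = {1, 2, 3}  B2 = {2, 3, 5}  B3 = {3, 4, 5}
Tree: B1–B2, B2–B3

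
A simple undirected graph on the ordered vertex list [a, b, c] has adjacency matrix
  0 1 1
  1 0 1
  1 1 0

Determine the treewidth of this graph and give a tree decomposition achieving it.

With just one bag of size 3, the width is 3 − 1 = 2, so tw(G) ≤ 2. Conversely, {a, b, c} is a clique of size 3, and the vertices of any clique must share a bag in every tree decomposition; so some bag has ≥ 3 vertices and tw(G) ≥ 2. The upper and lower bounds meet at 2, so that is the treewidth.

Treewidth 2.
Bags: B1 = {a, b, c}
Tree: (single bag)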